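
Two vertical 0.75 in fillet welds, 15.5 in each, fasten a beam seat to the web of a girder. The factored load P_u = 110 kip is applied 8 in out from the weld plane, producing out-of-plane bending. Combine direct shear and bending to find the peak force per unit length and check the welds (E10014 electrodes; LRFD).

f_max ≈ 11.5 kip/in; adequate

E100XX → F_EXX = 100 ksi.
L_w = 2 × 15.5 = 31 in; section modulus (unit throat) S = 2 × L²/6 = 80.08 in².
Direct shear f_v = P/L_w = 110/31 = 3.548 kip/in.
Moment M = P × e = 110 × 8 = 880 kip·in; bending f_b = M/S = 10.99 kip/in.
f_max = √(f_v² + f_b²) = √(3.548² + 10.99²) = 11.55 kip/in.
φr_n = 0.75 × 0.6 × 100 × (0.707 × 0.75) = 23.86 kip/in → adequate.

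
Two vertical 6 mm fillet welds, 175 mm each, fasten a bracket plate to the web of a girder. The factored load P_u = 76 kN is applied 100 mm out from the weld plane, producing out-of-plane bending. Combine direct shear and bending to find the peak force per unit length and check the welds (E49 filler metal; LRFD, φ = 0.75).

E49XX → F_EXX = 490 MPa.
L_w = 2 × 175 = 350 mm; section modulus (unit throat) S = 2 × L²/6 = 10210 mm².
Direct shear f_v = P/L_w = 76×10³/350 = 217.1 N/mm.
Moment M = P × e = 76×10³ × 100 = 7600000 N·mm; bending f_b = M/S = 744.5 N/mm.
f_max = √(f_v² + f_b²) = √(217.1² + 744.5²) = 775.5 N/mm.
φr_n = 0.75 × 0.6 × 490 × (0.707 × 6) = 935.4 N/mm → adequate.

f_max ≈ 776 N/mm; adequate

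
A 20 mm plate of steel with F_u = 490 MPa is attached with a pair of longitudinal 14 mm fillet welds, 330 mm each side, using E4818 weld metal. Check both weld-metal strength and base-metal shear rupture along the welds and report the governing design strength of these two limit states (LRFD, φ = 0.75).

φR_n ≈ 1410 kN (weld metal governs)

E48XX → F_EXX = 480 MPa.
t_e = 0.707 × 14 = 9.898 mm; L = 660 mm.
Weld metal: φR_n = 0.75 × 0.6 × 480 × 9.898 × 660 × 10⁻³ = 1411 kN.
Base metal (shear rupture): φR_n = 0.75 × 0.6 × 490 × 20 × 660 × 10⁻³ = 2911 kN.
Governing: weld metal.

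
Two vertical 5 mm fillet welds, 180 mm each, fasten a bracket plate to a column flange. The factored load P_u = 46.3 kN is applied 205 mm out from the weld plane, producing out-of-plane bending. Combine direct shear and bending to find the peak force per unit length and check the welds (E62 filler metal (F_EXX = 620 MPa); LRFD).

L_w = 2 × 180 = 360 mm; section modulus (unit throat) S = 2 × L²/6 = 10800 mm².
Direct shear f_v = P/L_w = 46.3×10³/360 = 128.6 N/mm.
Moment M = P × e = 46.3×10³ × 205 = 9491500 N·mm; bending f_b = M/S = 878.8 N/mm.
f_max = √(f_v² + f_b²) = √(128.6² + 878.8²) = 888.2 N/mm.
φr_n = 0.75 × 0.6 × 620 × (0.707 × 5) = 986.3 N/mm → adequate.

f_max ≈ 888 N/mm; adequate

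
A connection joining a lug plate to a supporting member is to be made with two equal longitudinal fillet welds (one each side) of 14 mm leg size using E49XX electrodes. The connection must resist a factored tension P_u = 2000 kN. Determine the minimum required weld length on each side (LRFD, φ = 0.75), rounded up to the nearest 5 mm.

L = 460 mm on each side

E49XX → F_EXX = 490 MPa.
Throat t_e = 0.707 × 14 = 9.898 mm.
φr_n = 0.75 × 0.6 × 490 × 9.898 × 10⁻³ = 2.183 kN/mm.
L_req = P_u / φr_n = 2000 / 2.183 = 916.4 mm total.
Per side: 916.4 / 2 = 458.2 mm.
Round up → use L = 460 mm on each side.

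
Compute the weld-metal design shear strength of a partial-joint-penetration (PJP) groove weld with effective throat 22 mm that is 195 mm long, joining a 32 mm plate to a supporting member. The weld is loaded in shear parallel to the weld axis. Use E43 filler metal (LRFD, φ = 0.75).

E43XX → F_EXX = 430 MPa.
Effective throat (given) t_e = 22 mm.
A_we = 22 × 195 = 4290 mm².
F_nw = 0.6 F_EXX = 258 MPa.
φR_n = 0.75 × 258 × 4290 × 10⁻³ = 830.1 kN.

φR_n ≈ 830 kN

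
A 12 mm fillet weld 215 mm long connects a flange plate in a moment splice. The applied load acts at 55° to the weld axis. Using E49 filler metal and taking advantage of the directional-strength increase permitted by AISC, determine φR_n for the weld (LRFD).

E49XX → F_EXX = 490 MPa.
t_e = 0.707 × 12 = 8.484 mm; A_we = 8.484 × 215 = 1824 mm².
Directional factor: 1.0 + 0.5 sin^1.5(55°) = 1.371.
F_nw = 0.6 × 490 × 1.371 = 403 MPa.
φR_n = 0.75 × 403 × 1824 × 10⁻³ = 551.3 kN.

φR_n ≈ 551 kN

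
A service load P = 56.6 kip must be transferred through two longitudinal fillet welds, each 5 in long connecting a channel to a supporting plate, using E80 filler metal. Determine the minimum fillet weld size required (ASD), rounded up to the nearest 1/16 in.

w = 3/8 in

E80XX → F_EXX = 80 ksi.
Total weld length L = 10 in.
Required throat t_e = P × Ω / (0.6 F_EXX × L) = 56.6 × 2.0 / (0.6 × 80 × 10) = 0.2358 in.
Required leg w = t_e / 0.707 = 0.3336 in → use 3/8 in.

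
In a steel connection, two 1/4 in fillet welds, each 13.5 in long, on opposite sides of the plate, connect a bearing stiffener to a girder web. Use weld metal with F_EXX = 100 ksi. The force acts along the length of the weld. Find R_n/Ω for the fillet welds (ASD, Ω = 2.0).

R_n/Ω ≈ 143 kips

Effective throat t_e = 0.707 × 0.25 = 0.1767 in.
Total length L = 27 in; A_we = 0.1767 × 27 = 4.772 in².
F_nw = 0.6 F_EXX = 0.6 × 100 = 60 ksi.
R_n = 60 × 4.772 = 286.3 kips; R_n/Ω = 286.3/2.0 = 143.2 kips.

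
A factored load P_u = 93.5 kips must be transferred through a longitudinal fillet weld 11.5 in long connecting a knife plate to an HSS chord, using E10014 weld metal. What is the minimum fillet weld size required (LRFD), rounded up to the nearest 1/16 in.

E100XX → F_EXX = 100 ksi.
Total weld length L = 11.5 in.
Required throat t_e = P_u / (φ × 0.6 F_EXX × L) = 93.5 / (0.75 × 0.6 × 100 × 11.5) = 0.1807 in.
Required leg w = t_e / 0.707 = 0.2556 in → use 5/16 in.

w = 5/16 in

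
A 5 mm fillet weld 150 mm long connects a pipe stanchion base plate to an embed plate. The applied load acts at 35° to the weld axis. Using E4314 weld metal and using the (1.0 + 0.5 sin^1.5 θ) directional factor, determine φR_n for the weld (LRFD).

φR_n ≈ 125 kN

E43XX → F_EXX = 430 MPa.
t_e = 0.707 × 5 = 3.535 mm; A_we = 3.535 × 150 = 530.2 mm².
Directional factor: 1.0 + 0.5 sin^1.5(35°) = 1.217.
F_nw = 0.6 × 430 × 1.217 = 314 MPa.
φR_n = 0.75 × 314 × 530.2 × 10⁻³ = 124.9 kN.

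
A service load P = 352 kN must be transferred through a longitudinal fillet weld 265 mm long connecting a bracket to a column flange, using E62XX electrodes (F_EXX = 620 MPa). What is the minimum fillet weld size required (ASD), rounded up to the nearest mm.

Total weld length L = 265 mm.
Required throat t_e = P × Ω / (0.6 F_EXX × L) = 352 × 2.0 / (0.6 × 620 × 265 × 10⁻³) = 7.141 mm.
Required leg w = t_e / 0.707 = 10.1 mm → use 11 mm.

w = 11 mm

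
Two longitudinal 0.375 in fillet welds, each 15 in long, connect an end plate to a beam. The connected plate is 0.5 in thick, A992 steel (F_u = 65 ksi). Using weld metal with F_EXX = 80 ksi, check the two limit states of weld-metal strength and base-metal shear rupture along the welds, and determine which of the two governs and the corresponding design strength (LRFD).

t_e = 0.707 × 0.375 = 0.2651 in; L = 30 in.
Weld metal: φR_n = 0.75 × 0.6 × 80 × 0.2651 × 30 = 286.3 kips.
Base metal (shear rupture): φR_n = 0.75 × 0.6 × 65 × 0.5 × 30 = 438.8 kips.
Governing: weld metal.

φR_n ≈ 286 kips (weld metal governs)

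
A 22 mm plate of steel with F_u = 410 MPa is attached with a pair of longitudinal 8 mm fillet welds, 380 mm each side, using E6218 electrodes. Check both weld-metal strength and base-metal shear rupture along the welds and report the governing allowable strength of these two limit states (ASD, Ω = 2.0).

E62XX → F_EXX = 620 MPa.
t_e = 0.707 × 8 = 5.656 mm; L = 760 mm.
Weld metal: R_n/Ω = (1/2.0) × 0.6 × 620 × 5.656 × 760 × 10⁻³ = 799.5 kN.
Base metal (shear rupture): R_n/Ω = (1/2.0) × 0.6 × 410 × 22 × 760 × 10⁻³ = 2057 kN.
Governing: weld metal.

R_n/Ω ≈ 800 kN (weld metal governs)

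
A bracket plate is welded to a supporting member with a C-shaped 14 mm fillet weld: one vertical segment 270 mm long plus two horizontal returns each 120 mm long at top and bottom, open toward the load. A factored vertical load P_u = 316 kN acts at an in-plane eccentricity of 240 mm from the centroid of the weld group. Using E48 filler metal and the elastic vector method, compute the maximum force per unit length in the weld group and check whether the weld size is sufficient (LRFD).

E48XX → F_EXX = 480 MPa.
Total weld length L_w = 510 mm. Treat welds as unit-width lines.
Centroid: x̄ = 2×120×60 / 510 = 28.24 mm from the vertical weld.
Polar moment about centroid: J = I_x + I_y = [270³/12 + 2×120×135²] + [270×28.24² + 2(120³/12 + 120×31.76²)] = 6760000 mm³.
Direct shear f_v = P/L_w = 316×10³ / 510 = 619.6 N/mm (vertical).
Torsion M = P·e = 316×10³ × 240 = 75840000 N·mm.
Critical point at (x, y) = (91.76, 135) from centroid. f_tx = M·y/J = 1515 N/mm; f_ty = M·x/J = 1030 N/mm.
Resultant f_max = √[f_tx² + (f_v + f_ty)²] = √[1515² + (619.6 + 1030)²] = 2239 N/mm.
Capacity per unit length: φr_n = 0.75 × 0.6 × 480 × (0.707 × 14) = 2138 N/mm.
2239 > 2138 → NOT adequate.

f_max ≈ 2240 N/mm; NOT adequate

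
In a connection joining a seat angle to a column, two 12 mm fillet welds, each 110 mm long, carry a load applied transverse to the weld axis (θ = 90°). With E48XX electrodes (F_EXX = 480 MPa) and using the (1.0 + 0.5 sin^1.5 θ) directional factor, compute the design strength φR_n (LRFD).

t_e = 0.707 × 12 = 8.484 mm; A_we = 8.484 × 220 = 1866 mm².
Directional factor: 1.0 + 0.5 sin^1.5(90°) = 1.5.
F_nw = 0.6 × 480 × 1.5 = 432 MPa.
φR_n = 0.75 × 432 × 1866 × 10⁻³ = 604.7 kN.

φR_n ≈ 605 kN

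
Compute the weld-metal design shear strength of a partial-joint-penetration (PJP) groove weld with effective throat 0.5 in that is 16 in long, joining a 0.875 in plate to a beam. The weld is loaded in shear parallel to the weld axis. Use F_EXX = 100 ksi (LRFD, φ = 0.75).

φR_n ≈ 360 kips

Effective throat (given) t_e = 0.5 in.
A_we = 0.5 × 16 = 8 in².
F_nw = 0.6 F_EXX = 60 ksi.
φR_n = 0.75 × 60 × 8 = 360 kips.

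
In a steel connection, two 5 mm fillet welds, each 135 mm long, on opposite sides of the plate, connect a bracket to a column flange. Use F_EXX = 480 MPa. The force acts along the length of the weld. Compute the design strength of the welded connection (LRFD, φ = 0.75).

Effective throat t_e = 0.707 × 5 = 3.535 mm.
Total length L = 270 mm; A_we = 3.535 × 270 = 954.4 mm².
F_nw = 0.6 F_EXX = 0.6 × 480 = 288 MPa.
φR_n = 0.75 × 288 × 954.4 × 10⁻³ = 206.2 kN.

φR_n ≈ 206 kN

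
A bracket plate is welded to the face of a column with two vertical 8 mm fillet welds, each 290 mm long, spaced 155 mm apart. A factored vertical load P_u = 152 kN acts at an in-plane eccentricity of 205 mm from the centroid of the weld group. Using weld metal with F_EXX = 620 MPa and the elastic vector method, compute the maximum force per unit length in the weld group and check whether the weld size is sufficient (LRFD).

Total weld length L_w = 580 mm. Treat welds as unit-width lines.
Polar moment about centroid: J = 2[d³/12 + d(b/2)²] = 2[290³/12 + 290×77.5²] = 7548000 mm³.
Direct shear f_v = P/L_w = 152×10³ / 580 = 262.1 N/mm (vertical).
Torsion M = P·e = 152×10³ × 205 = 31160000 N·mm.
Critical point at (x, y) = (77.5, 145) from centroid. f_tx = M·y/J = 598.6 N/mm; f_ty = M·x/J = 319.9 N/mm.
Resultant f_max = √[f_tx² + (f_v + f_ty)²] = √[598.6² + (262.1 + 319.9)²] = 834.9 N/mm.
Capacity per unit length: φr_n = 0.75 × 0.6 × 620 × (0.707 × 8) = 1578 N/mm.
834.9 ≤ 1578 → adequate.

f_max ≈ 835 N/mm; adequate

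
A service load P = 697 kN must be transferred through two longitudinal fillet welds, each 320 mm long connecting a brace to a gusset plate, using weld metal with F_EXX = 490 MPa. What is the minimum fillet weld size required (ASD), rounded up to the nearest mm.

w = 11 mm

Total weld length L = 640 mm.
Required throat t_e = P × Ω / (0.6 F_EXX × L) = 697 × 2.0 / (0.6 × 490 × 640 × 10⁻³) = 7.409 mm.
Required leg w = t_e / 0.707 = 10.48 mm → use 11 mm.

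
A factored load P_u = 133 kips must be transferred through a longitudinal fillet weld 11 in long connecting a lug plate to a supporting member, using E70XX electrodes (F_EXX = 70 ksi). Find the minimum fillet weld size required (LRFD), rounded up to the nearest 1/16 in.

w = 9/16 in

Total weld length L = 11 in.
Required throat t_e = P_u / (φ × 0.6 F_EXX × L) = 133 / (0.75 × 0.6 × 70 × 11) = 0.3838 in.
Required leg w = t_e / 0.707 = 0.5429 in → use 9/16 in.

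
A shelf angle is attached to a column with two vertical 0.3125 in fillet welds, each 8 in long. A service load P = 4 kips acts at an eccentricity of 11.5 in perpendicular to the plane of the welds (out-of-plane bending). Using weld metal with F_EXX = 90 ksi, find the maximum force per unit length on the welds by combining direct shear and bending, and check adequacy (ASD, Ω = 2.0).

f_max ≈ 2.17 kip/in; adequate

L_w = 2 × 8 = 16 in; section modulus (unit throat) S = 2 × L²/6 = 21.33 in².
Direct shear f_v = P/L_w = 4/16 = 0.25 kip/in.
Moment M = P × e = 4 × 11.5 = 46 kip·in; bending f_b = M/S = 2.156 kip/in.
f_max = √(f_v² + f_b²) = √(0.25² + 2.156²) = 2.171 kip/in.
r_n/Ω = (1/2.0) × 0.6 × 90 × (0.707 × 0.3125) = 5.965 kip/in → adequate.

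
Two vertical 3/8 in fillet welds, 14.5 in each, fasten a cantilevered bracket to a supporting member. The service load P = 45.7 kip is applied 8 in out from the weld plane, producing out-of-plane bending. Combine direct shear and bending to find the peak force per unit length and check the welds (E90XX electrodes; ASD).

f_max ≈ 5.45 kip/in; adequate

E90XX → F_EXX = 90 ksi.
L_w = 2 × 14.5 = 29 in; section modulus (unit throat) S = 2 × L²/6 = 70.08 in².
Direct shear f_v = P/L_w = 45.7/29 = 1.576 kip/in.
Moment M = P × e = 45.7 × 8 = 365.6 kip·in; bending f_b = M/S = 5.217 kip/in.
f_max = √(f_v² + f_b²) = √(1.576² + 5.217²) = 5.449 kip/in.
r_n/Ω = (1/2.0) × 0.6 × 90 × (0.707 × 0.375) = 7.158 kip/in → adequate.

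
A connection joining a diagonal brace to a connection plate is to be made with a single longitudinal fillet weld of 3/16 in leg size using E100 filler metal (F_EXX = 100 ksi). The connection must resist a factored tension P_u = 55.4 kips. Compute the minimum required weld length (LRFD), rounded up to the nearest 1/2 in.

L = 9.5 in

Throat t_e = 0.707 × 0.1875 = 0.1326 in.
φr_n = 0.75 × 0.6 × 100 × 0.1326 = 5.965 kips/in.
L_req = P_u / φr_n = 55.4 / 5.965 = 9.287 in total.
Round up → use L = 9.5 in.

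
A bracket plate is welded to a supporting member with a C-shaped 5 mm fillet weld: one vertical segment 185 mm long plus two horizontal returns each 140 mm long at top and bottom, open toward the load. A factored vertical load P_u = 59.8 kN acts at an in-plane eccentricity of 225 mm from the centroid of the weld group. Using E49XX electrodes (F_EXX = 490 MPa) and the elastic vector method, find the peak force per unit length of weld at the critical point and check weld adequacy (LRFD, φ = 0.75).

f_max ≈ 562 N/mm; adequate

Total weld length L_w = 465 mm. Treat welds as unit-width lines.
Centroid: x̄ = 2×140×70 / 465 = 42.15 mm from the vertical weld.
Polar moment about centroid: J = I_x + I_y = [185³/12 + 2×140×92.5²] + [185×42.15² + 2(140³/12 + 140×27.85²)] = 3927000 mm³.
Direct shear f_v = P/L_w = 59.8×10³ / 465 = 128.6 N/mm (vertical).
Torsion M = P·e = 59.8×10³ × 225 = 13455000 N·mm.
Critical point at (x, y) = (97.85, 92.5) from centroid. f_tx = M·y/J = 317 N/mm; f_ty = M·x/J = 335.3 N/mm.
Resultant f_max = √[f_tx² + (f_v + f_ty)²] = √[317² + (128.6 + 335.3)²] = 561.8 N/mm.
Capacity per unit length: φr_n = 0.75 × 0.6 × 490 × (0.707 × 5) = 779.5 N/mm.
561.8 ≤ 779.5 → adequate.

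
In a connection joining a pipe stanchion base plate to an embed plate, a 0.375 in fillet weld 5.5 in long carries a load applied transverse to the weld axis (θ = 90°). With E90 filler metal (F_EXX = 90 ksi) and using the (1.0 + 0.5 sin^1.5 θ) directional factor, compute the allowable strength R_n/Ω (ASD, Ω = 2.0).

R_n/Ω ≈ 59.1 kips

t_e = 0.707 × 0.375 = 0.2651 in; A_we = 0.2651 × 5.5 = 1.458 in².
Directional factor: 1.0 + 0.5 sin^1.5(90°) = 1.5.
F_nw = 0.6 × 90 × 1.5 = 81 ksi.
R_n/Ω = (81 × 1.458) / 2.0 = 59.06 kips.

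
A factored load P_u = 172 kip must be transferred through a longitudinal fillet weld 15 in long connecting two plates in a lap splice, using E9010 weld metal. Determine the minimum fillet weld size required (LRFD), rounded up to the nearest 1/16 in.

w = 7/16 in

E90XX → F_EXX = 90 ksi.
Total weld length L = 15 in.
Required throat t_e = P_u / (φ × 0.6 F_EXX × L) = 172 / (0.75 × 0.6 × 90 × 15) = 0.2831 in.
Required leg w = t_e / 0.707 = 0.4005 in → use 7/16 in.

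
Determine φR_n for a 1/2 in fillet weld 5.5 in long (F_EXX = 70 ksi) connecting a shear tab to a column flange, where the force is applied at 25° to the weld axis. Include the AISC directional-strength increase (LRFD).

t_e = 0.707 × 0.5 = 0.3535 in; A_we = 0.3535 × 5.5 = 1.944 in².
Directional factor: 1.0 + 0.5 sin^1.5(25°) = 1.137.
F_nw = 0.6 × 70 × 1.137 = 47.77 ksi.
φR_n = 0.75 × 47.77 × 1.944 = 69.66 kip.

φR_n ≈ 69.7 kip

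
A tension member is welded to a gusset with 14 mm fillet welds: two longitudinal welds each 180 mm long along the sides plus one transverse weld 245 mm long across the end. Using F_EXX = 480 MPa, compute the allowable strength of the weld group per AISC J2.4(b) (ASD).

t_e = 0.707 × 14 = 9.898 mm.
R_nwl = 0.6 × 480 × 9.898 × 360 × 10⁻³ = 1026 kN (longitudinal, 2 welds).
R_nwt = 0.6 × 480 × 9.898 × 245 × 10⁻³ = 698.4 kN (transverse, base value).
(i) R_nwl + R_nwt = 1725 kN; (ii) 0.85 R_nwl + 1.5 R_nwt = 1920 kN.
R_n = max = 1920 kN [governs: (ii)]; R_n/Ω = 959.9 kN.

R_n/Ω ≈ 960 kN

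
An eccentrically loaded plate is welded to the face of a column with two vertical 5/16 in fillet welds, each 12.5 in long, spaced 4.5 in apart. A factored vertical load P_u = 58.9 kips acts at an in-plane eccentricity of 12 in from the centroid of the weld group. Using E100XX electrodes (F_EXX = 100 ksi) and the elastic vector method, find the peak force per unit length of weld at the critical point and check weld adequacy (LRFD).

Total weld length L_w = 25 in. Treat welds as unit-width lines.
Polar moment about centroid: J = 2[d³/12 + d(b/2)²] = 2[12.5³/12 + 12.5×2.25²] = 452.1 in³.
Direct shear f_v = P/L_w = 58.9 / 25 = 2.356 kip/in (vertical).
Torsion M = P·e = 58.9 × 12 = 706.8 kip·in.
Critical point at (x, y) = (2.25, 6.25) from centroid. f_tx = M·y/J = 9.771 kip/in; f_ty = M·x/J = 3.518 kip/in.
Resultant f_max = √[f_tx² + (f_v + f_ty)²] = √[9.771² + (2.356 + 3.518)²] = 11.4 kip/in.
Capacity per unit length: φr_n = 0.75 × 0.6 × 100 × (0.707 × 0.3125) = 9.942 kip/in.
11.4 > 9.942 → NOT adequate.

f_max ≈ 11.4 kip/in; NOT adequate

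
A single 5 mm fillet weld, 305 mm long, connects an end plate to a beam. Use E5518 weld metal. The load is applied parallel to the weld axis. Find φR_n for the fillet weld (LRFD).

E55XX → F_EXX = 550 MPa.
Effective throat t_e = 0.707 × 5 = 3.535 mm.
Total length L = 305 mm; A_we = 3.535 × 305 = 1078 mm².
F_nw = 0.6 F_EXX = 0.6 × 550 = 330 MPa.
φR_n = 0.75 × 330 × 1078 × 10⁻³ = 266.8 kN.

φR_n ≈ 267 kN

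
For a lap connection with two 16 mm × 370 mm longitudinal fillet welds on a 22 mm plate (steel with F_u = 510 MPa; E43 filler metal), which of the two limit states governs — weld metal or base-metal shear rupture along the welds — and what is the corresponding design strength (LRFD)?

φR_n ≈ 1620 kN (weld metal governs)

E43XX → F_EXX = 430 MPa.
t_e = 0.707 × 16 = 11.31 mm; L = 740 mm.
Weld metal: φR_n = 0.75 × 0.6 × 430 × 11.31 × 740 × 10⁻³ = 1620 kN.
Base metal (shear rupture): φR_n = 0.75 × 0.6 × 510 × 22 × 740 × 10⁻³ = 3736 kN.
Governing: weld metal.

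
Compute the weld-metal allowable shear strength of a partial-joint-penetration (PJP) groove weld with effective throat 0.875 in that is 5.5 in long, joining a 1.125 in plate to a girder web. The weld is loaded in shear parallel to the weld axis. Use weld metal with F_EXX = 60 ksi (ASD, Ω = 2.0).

R_n/Ω ≈ 86.6 kips

Effective throat (given) t_e = 0.875 in.
A_we = 0.875 × 5.5 = 4.812 in².
F_nw = 0.6 F_EXX = 36 ksi.
R_n/Ω = (36 × 4.812) / 2.0 = 86.62 kips.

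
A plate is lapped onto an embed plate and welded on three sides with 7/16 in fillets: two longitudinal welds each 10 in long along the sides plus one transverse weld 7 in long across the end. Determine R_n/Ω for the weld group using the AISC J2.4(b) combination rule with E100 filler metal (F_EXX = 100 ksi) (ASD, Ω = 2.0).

R_n/Ω ≈ 255 kip

t_e = 0.707 × 0.4375 = 0.3093 in.
R_nwl = 0.6 × 100 × 0.3093 × 20 = 371.2 kip (longitudinal, 2 welds).
R_nwt = 0.6 × 100 × 0.3093 × 7 = 129.9 kip (transverse, base value).
(i) R_nwl + R_nwt = 501.1 kip; (ii) 0.85 R_nwl + 1.5 R_nwt = 510.4 kip.
R_n = max = 510.4 kip [governs: (ii)]; R_n/Ω = 255.2 kip.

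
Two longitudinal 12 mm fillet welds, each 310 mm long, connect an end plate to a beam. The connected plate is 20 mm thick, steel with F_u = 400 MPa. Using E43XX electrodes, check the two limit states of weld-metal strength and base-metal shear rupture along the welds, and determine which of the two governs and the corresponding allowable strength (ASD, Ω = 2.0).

E43XX → F_EXX = 430 MPa.
t_e = 0.707 × 12 = 8.484 mm; L = 620 mm.
Weld metal: R_n/Ω = (1/2.0) × 0.6 × 430 × 8.484 × 620 × 10⁻³ = 678.6 kN.
Base metal (shear rupture): R_n/Ω = (1/2.0) × 0.6 × 400 × 20 × 620 × 10⁻³ = 1488 kN.
Governing: weld metal.

R_n/Ω ≈ 679 kN (weld metal governs)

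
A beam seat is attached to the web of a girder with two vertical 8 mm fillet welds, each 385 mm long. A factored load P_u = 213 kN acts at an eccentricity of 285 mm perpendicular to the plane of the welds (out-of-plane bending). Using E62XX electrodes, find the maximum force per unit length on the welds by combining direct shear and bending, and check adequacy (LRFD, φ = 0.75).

E62XX → F_EXX = 620 MPa.
L_w = 2 × 385 = 770 mm; section modulus (unit throat) S = 2 × L²/6 = 49410 mm².
Direct shear f_v = P/L_w = 213×10³/770 = 276.6 N/mm.
Moment M = P × e = 213×10³ × 285 = 60705000 N·mm; bending f_b = M/S = 1229 N/mm.
f_max = √(f_v² + f_b²) = √(276.6² + 1229²) = 1259 N/mm.
φr_n = 0.75 × 0.6 × 620 × (0.707 × 8) = 1578 N/mm → adequate.

f_max ≈ 1260 N/mm; adequate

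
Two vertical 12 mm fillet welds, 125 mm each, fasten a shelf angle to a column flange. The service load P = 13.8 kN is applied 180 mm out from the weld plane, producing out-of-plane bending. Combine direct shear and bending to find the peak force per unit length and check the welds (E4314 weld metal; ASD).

E43XX → F_EXX = 430 MPa.
L_w = 2 × 125 = 250 mm; section modulus (unit throat) S = 2 × L²/6 = 5208 mm².
Direct shear f_v = P/L_w = 13.8×10³/250 = 55.2 N/mm.
Moment M = P × e = 13.8×10³ × 180 = 2484000 N·mm; bending f_b = M/S = 476.9 N/mm.
f_max = √(f_v² + f_b²) = √(55.2² + 476.9²) = 480.1 N/mm.
r_n/Ω = (1/2.0) × 0.6 × 430 × (0.707 × 12) = 1094 N/mm → adequate.

f_max ≈ 480 N/mm; adequate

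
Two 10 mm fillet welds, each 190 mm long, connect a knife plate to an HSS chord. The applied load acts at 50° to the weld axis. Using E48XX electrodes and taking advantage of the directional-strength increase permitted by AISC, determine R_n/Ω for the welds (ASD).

E48XX → F_EXX = 480 MPa.
t_e = 0.707 × 10 = 7.07 mm; A_we = 7.07 × 380 = 2687 mm².
Directional factor: 1.0 + 0.5 sin^1.5(50°) = 1.335.
F_nw = 0.6 × 480 × 1.335 = 384.5 MPa.
R_n/Ω = (384.5 × 2687) / 2.0 × 10⁻³ = 516.6 kN.

R_n/Ω ≈ 517 kN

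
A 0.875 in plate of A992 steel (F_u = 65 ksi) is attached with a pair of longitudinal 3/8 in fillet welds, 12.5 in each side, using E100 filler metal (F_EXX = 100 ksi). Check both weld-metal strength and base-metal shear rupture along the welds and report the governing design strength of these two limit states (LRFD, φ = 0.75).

t_e = 0.707 × 0.375 = 0.2651 in; L = 25 in.
Weld metal: φR_n = 0.75 × 0.6 × 100 × 0.2651 × 25 = 298.3 kips.
Base metal (shear rupture): φR_n = 0.75 × 0.6 × 65 × 0.875 × 25 = 639.8 kips.
Governing: weld metal.

φR_n ≈ 298 kips (weld metal governs)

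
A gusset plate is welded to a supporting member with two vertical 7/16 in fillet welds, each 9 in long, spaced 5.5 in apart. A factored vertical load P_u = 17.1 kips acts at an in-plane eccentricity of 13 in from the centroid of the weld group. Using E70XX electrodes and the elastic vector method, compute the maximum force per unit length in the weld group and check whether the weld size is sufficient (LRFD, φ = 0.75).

f_max ≈ 5.11 kip/in; adequate

E70XX → F_EXX = 70 ksi.
Total weld length L_w = 18 in. Treat welds as unit-width lines.
Polar moment about centroid: J = 2[d³/12 + d(b/2)²] = 2[9³/12 + 9×2.75²] = 257.6 in³.
Direct shear f_v = P/L_w = 17.1 / 18 = 0.95 kip/in (vertical).
Torsion M = P·e = 17.1 × 13 = 222.3 kip·in.
Critical point at (x, y) = (2.75, 4.5) from centroid. f_tx = M·y/J = 3.883 kip/in; f_ty = M·x/J = 2.373 kip/in.
Resultant f_max = √[f_tx² + (f_v + f_ty)²] = √[3.883² + (0.95 + 2.373)²] = 5.111 kip/in.
Capacity per unit length: φr_n = 0.75 × 0.6 × 70 × (0.707 × 0.4375) = 9.743 kip/in.
5.111 ≤ 9.743 → adequate.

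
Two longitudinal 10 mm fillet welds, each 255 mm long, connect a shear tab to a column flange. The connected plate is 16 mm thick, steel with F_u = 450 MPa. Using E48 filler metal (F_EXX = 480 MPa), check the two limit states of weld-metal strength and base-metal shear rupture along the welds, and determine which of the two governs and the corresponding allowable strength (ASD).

R_n/Ω ≈ 519 kN (weld metal governs)

t_e = 0.707 × 10 = 7.07 mm; L = 510 mm.
Weld metal: R_n/Ω = (1/2.0) × 0.6 × 480 × 7.07 × 510 × 10⁻³ = 519.2 kN.
Base metal (shear rupture): R_n/Ω = (1/2.0) × 0.6 × 450 × 16 × 510 × 10⁻³ = 1102 kN.
Governing: weld metal.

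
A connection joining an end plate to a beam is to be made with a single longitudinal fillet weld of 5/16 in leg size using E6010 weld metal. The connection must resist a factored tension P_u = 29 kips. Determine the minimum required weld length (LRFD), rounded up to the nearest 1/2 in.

L = 5 in

E60XX → F_EXX = 60 ksi.
Throat t_e = 0.707 × 0.3125 = 0.2209 in.
φr_n = 0.75 × 0.6 × 60 × 0.2209 = 5.965 kips/in.
L_req = P_u / φr_n = 29 / 5.965 = 4.861 in total.
Round up → use L = 5 in.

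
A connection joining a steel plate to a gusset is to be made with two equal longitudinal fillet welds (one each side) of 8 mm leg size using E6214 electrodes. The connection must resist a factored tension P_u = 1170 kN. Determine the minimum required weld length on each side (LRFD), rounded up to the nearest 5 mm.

E62XX → F_EXX = 620 MPa.
Throat t_e = 0.707 × 8 = 5.656 mm.
φr_n = 0.75 × 0.6 × 620 × 5.656 × 10⁻³ = 1.578 kN/mm.
L_req = P_u / φr_n = 1170 / 1.578 = 741.4 mm total.
Per side: 741.4 / 2 = 370.7 mm.
Round up → use L = 375 mm on each side.

L = 375 mm on each side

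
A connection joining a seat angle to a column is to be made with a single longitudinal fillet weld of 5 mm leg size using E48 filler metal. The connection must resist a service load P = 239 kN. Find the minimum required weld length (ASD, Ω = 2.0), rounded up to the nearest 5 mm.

L = 470 mm

E48XX → F_EXX = 480 MPa.
Throat t_e = 0.707 × 5 = 3.535 mm.
r_n/Ω = (0.6 × 480 × 3.535) / 2.0 = 509 N/mm = 0.509 kN/mm.
L_req = P / (r_n/Ω) = 239 / 0.509 = 469.5 mm total.
Round up → use L = 470 mm.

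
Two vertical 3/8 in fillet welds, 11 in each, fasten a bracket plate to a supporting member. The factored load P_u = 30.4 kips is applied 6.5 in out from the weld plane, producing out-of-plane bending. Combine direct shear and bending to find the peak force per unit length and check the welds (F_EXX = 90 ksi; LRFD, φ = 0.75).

f_max ≈ 5.09 kip/in; adequate

L_w = 2 × 11 = 22 in; section modulus (unit throat) S = 2 × L²/6 = 40.33 in².
Direct shear f_v = P/L_w = 30.4/22 = 1.382 kip/in.
Moment M = P × e = 30.4 × 6.5 = 197.6 kip·in; bending f_b = M/S = 4.899 kip/in.
f_max = √(f_v² + f_b²) = √(1.382² + 4.899²) = 5.09 kip/in.
φr_n = 0.75 × 0.6 × 90 × (0.707 × 0.375) = 10.74 kip/in → adequate.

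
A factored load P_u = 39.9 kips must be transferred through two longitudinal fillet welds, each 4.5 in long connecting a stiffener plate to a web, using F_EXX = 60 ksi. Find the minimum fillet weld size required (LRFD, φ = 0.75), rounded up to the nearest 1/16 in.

Total weld length L = 9 in.
Required throat t_e = P_u / (φ × 0.6 F_EXX × L) = 39.9 / (0.75 × 0.6 × 60 × 9) = 0.1642 in.
Required leg w = t_e / 0.707 = 0.2322 in → use 1/4 in.

w = 1/4 in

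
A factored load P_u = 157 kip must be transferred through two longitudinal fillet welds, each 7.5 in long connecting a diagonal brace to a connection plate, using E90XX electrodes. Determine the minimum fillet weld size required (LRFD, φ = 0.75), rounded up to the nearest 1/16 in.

w = 3/8 in

E90XX → F_EXX = 90 ksi.
Total weld length L = 15 in.
Required throat t_e = P_u / (φ × 0.6 F_EXX × L) = 157 / (0.75 × 0.6 × 90 × 15) = 0.2584 in.
Required leg w = t_e / 0.707 = 0.3655 in → use 3/8 in.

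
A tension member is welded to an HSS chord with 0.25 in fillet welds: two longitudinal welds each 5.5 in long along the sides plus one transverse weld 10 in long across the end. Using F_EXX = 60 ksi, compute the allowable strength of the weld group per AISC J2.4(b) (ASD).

R_n/Ω ≈ 77.5 kips

t_e = 0.707 × 0.25 = 0.1767 in.
R_nwl = 0.6 × 60 × 0.1767 × 11 = 69.99 kips (longitudinal, 2 welds).
R_nwt = 0.6 × 60 × 0.1767 × 10 = 63.63 kips (transverse, base value).
(i) R_nwl + R_nwt = 133.6 kips; (ii) 0.85 R_nwl + 1.5 R_nwt = 154.9 kips.
R_n = max = 154.9 kips [governs: (ii)]; R_n/Ω = 77.47 kips.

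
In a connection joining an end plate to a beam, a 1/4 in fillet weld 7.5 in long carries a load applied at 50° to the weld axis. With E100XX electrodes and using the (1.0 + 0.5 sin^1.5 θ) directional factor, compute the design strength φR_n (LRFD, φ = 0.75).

E100XX → F_EXX = 100 ksi.
t_e = 0.707 × 0.25 = 0.1767 in; A_we = 0.1767 × 7.5 = 1.326 in².
Directional factor: 1.0 + 0.5 sin^1.5(50°) = 1.335.
F_nw = 0.6 × 100 × 1.335 = 80.11 ksi.
φR_n = 0.75 × 80.11 × 1.326 = 79.65 kip.

φR_n ≈ 79.7 kip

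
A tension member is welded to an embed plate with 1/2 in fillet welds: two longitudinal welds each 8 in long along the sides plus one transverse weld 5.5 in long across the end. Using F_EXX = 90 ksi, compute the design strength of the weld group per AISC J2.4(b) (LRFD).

t_e = 0.707 × 0.5 = 0.3535 in.
R_nwl = 0.6 × 90 × 0.3535 × 16 = 305.4 kip (longitudinal, 2 welds).
R_nwt = 0.6 × 90 × 0.3535 × 5.5 = 105 kip (transverse, base value).
(i) R_nwl + R_nwt = 410.4 kip; (ii) 0.85 R_nwl + 1.5 R_nwt = 417.1 kip.
R_n = max = 417.1 kip [governs: (ii)]; φR_n = 312.8 kip.

φR_n ≈ 313 kip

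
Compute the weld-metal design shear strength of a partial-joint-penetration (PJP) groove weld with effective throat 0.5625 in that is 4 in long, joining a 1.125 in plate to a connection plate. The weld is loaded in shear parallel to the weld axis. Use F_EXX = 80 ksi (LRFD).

φR_n ≈ 81 kips

Effective throat (given) t_e = 0.5625 in.
A_we = 0.5625 × 4 = 2.25 in².
F_nw = 0.6 F_EXX = 48 ksi.
φR_n = 0.75 × 48 × 2.25 = 81 kips.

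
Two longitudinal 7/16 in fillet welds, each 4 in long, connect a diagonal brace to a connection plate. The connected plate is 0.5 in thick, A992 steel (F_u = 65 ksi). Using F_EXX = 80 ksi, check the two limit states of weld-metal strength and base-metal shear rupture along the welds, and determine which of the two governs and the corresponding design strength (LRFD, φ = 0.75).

t_e = 0.707 × 0.4375 = 0.3093 in; L = 8 in.
Weld metal: φR_n = 0.75 × 0.6 × 80 × 0.3093 × 8 = 89.08 kips.
Base metal (shear rupture): φR_n = 0.75 × 0.6 × 65 × 0.5 × 8 = 117 kips.
Governing: weld metal.

φR_n ≈ 89.1 kips (weld metal governs)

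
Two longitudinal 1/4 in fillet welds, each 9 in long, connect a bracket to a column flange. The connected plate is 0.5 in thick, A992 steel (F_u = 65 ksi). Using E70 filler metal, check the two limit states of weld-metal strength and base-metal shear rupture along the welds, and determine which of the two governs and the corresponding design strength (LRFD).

φR_n ≈ 100 kips (weld metal governs)

E70XX → F_EXX = 70 ksi.
t_e = 0.707 × 0.25 = 0.1767 in; L = 18 in.
Weld metal: φR_n = 0.75 × 0.6 × 70 × 0.1767 × 18 = 100.2 kips.
Base metal (shear rupture): φR_n = 0.75 × 0.6 × 65 × 0.5 × 18 = 263.2 kips.
Governing: weld metal.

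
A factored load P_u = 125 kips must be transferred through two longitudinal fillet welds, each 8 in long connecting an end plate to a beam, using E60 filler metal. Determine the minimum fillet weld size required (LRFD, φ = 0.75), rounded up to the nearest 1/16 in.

w = 7/16 in

E60XX → F_EXX = 60 ksi.
Total weld length L = 16 in.
Required throat t_e = P_u / (φ × 0.6 F_EXX × L) = 125 / (0.75 × 0.6 × 60 × 16) = 0.2894 in.
Required leg w = t_e / 0.707 = 0.4093 in → use 7/16 in.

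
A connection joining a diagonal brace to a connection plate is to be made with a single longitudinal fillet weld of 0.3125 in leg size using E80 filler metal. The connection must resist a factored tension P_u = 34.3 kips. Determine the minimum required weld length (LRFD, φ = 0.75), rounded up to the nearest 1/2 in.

L = 4.5 in

E80XX → F_EXX = 80 ksi.
Throat t_e = 0.707 × 0.3125 = 0.2209 in.
φr_n = 0.75 × 0.6 × 80 × 0.2209 = 7.954 kips/in.
L_req = P_u / φr_n = 34.3 / 7.954 = 4.312 in total.
Round up → use L = 4.5 in.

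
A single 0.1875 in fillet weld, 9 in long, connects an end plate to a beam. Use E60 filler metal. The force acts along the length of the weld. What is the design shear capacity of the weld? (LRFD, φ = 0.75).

φR_n ≈ 32.2 kips

E60XX → F_EXX = 60 ksi.
Effective throat t_e = 0.707 × 0.1875 = 0.1326 in.
Total length L = 9 in; A_we = 0.1326 × 9 = 1.193 in².
F_nw = 0.6 F_EXX = 0.6 × 60 = 36 ksi.
φR_n = 0.75 × 36 × 1.193 = 32.21 kips.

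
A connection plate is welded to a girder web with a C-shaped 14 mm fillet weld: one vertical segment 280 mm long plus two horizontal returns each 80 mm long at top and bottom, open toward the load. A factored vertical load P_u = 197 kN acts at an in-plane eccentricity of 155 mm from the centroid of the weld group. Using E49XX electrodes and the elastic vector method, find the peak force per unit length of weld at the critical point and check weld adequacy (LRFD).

E49XX → F_EXX = 490 MPa.
Total weld length L_w = 440 mm. Treat welds as unit-width lines.
Centroid: x̄ = 2×80×40 / 440 = 14.55 mm from the vertical weld.
Polar moment about centroid: J = I_x + I_y = [280³/12 + 2×80×140²] + [280×14.55² + 2(80³/12 + 80×25.45²)] = 5214000 mm³.
Direct shear f_v = P/L_w = 197×10³ / 440 = 447.7 N/mm (vertical).
Torsion M = P·e = 197×10³ × 155 = 30535000 N·mm.
Critical point at (x, y) = (65.45, 140) from centroid. f_tx = M·y/J = 820 N/mm; f_ty = M·x/J = 383.4 N/mm.
Resultant f_max = √[f_tx² + (f_v + f_ty)²] = √[820² + (447.7 + 383.4)²] = 1167 N/mm.
Capacity per unit length: φr_n = 0.75 × 0.6 × 490 × (0.707 × 14) = 2183 N/mm.
1167 ≤ 2183 → adequate.

f_max ≈ 1170 N/mm; adequate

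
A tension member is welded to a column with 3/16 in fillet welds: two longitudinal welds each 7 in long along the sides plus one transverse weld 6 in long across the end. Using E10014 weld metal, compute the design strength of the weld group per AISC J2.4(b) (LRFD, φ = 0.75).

E100XX → F_EXX = 100 ksi.
t_e = 0.707 × 0.1875 = 0.1326 in.
R_nwl = 0.6 × 100 × 0.1326 × 14 = 111.4 kip (longitudinal, 2 welds).
R_nwt = 0.6 × 100 × 0.1326 × 6 = 47.72 kip (transverse, base value).
(i) R_nwl + R_nwt = 159.1 kip; (ii) 0.85 R_nwl + 1.5 R_nwt = 166.2 kip.
R_n = max = 166.2 kip [governs: (ii)]; φR_n = 124.7 kip.

φR_n ≈ 125 kip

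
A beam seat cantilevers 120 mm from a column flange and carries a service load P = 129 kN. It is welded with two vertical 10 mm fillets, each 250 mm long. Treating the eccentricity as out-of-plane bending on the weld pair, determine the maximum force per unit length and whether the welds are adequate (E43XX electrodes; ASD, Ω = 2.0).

E43XX → F_EXX = 430 MPa.
L_w = 2 × 250 = 500 mm; section modulus (unit throat) S = 2 × L²/6 = 20830 mm².
Direct shear f_v = P/L_w = 129×10³/500 = 258 N/mm.
Moment M = P × e = 129×10³ × 120 = 15480000 N·mm; bending f_b = M/S = 743 N/mm.
f_max = √(f_v² + f_b²) = √(258² + 743²) = 786.6 N/mm.
r_n/Ω = (1/2.0) × 0.6 × 430 × (0.707 × 10) = 912 N/mm → adequate.

f_max ≈ 787 N/mm; adequate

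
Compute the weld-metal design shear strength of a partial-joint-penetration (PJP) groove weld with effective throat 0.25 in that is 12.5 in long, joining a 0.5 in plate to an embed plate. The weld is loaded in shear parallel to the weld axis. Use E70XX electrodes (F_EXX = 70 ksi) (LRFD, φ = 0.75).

Effective throat (given) t_e = 0.25 in.
A_we = 0.25 × 12.5 = 3.125 in².
F_nw = 0.6 F_EXX = 42 ksi.
φR_n = 0.75 × 42 × 3.125 = 98.44 kip.

φR_n ≈ 98.4 kip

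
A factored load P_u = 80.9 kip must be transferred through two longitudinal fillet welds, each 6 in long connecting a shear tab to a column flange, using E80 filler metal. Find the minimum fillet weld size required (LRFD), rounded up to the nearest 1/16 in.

w = 5/16 in

E80XX → F_EXX = 80 ksi.
Total weld length L = 12 in.
Required throat t_e = P_u / (φ × 0.6 F_EXX × L) = 80.9 / (0.75 × 0.6 × 80 × 12) = 0.1873 in.
Required leg w = t_e / 0.707 = 0.2649 in → use 5/16 in.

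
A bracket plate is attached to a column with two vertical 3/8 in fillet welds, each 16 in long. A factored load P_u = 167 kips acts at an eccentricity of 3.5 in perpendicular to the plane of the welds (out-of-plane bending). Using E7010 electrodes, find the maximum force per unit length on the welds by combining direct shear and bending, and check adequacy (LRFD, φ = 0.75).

f_max ≈ 8.61 kip/in; NOT adequate

E70XX → F_EXX = 70 ksi.
L_w = 2 × 16 = 32 in; section modulus (unit throat) S = 2 × L²/6 = 85.33 in².
Direct shear f_v = P/L_w = 167/32 = 5.219 kip/in.
Moment M = P × e = 167 × 3.5 = 584.5 kip·in; bending f_b = M/S = 6.85 kip/in.
f_max = √(f_v² + f_b²) = √(5.219² + 6.85²) = 8.611 kip/in.
φr_n = 0.75 × 0.6 × 70 × (0.707 × 0.375) = 8.351 kip/in → NOT adequate.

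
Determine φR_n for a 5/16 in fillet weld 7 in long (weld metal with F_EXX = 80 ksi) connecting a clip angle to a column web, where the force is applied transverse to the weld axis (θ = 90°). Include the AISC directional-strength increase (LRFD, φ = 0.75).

φR_n ≈ 83.5 kip

t_e = 0.707 × 0.3125 = 0.2209 in; A_we = 0.2209 × 7 = 1.547 in².
Directional factor: 1.0 + 0.5 sin^1.5(90°) = 1.5.
F_nw = 0.6 × 80 × 1.5 = 72 ksi.
φR_n = 0.75 × 72 × 1.547 = 83.51 kip.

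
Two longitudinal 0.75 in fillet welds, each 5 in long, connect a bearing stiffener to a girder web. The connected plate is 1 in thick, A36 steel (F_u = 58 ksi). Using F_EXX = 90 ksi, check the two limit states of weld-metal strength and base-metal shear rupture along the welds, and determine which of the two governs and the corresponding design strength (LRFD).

φR_n ≈ 215 kips (weld metal governs)

t_e = 0.707 × 0.75 = 0.5302 in; L = 10 in.
Weld metal: φR_n = 0.75 × 0.6 × 90 × 0.5302 × 10 = 214.8 kips.
Base metal (shear rupture): φR_n = 0.75 × 0.6 × 58 × 1 × 10 = 261 kips.
Governing: weld metal.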